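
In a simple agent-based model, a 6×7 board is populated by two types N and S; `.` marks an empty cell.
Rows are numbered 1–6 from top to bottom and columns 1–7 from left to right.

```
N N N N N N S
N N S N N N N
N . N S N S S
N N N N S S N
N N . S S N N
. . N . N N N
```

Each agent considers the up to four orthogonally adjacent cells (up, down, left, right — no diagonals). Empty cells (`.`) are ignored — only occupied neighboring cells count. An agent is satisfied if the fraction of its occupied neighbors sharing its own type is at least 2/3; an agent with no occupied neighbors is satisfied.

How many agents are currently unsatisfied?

(1,1)N 2/2 ✓
(1,2)N 3/3 ✓
(1,3)N 2/3 ✓
(1,4)N 3/3 ✓
(1,5)N 3/3 ✓
(1,6)N 2/3 ✓
(1,7)S 0/2 ✗
(2,1)N 3/3 ✓
(2,2)N 2/3 ✓
(2,3)S 0/4 ✗
(2,4)N 2/4 ✗
(2,5)N 4/4 ✓
(2,6)N 3/4 ✓
(2,7)N 1/3 ✗
(3,1)N 2/2 ✓
(3,3)N 1/3 ✗
(3,4)S 0/4 ✗
(3,5)N 1/4 ✗
(3,6)S 2/4 ✗
(3,7)S 1/3 ✗
(4,1)N 3/3 ✓
(4,2)N 3/3 ✓
(4,3)N 3/3 ✓
(4,4)N 1/4 ✗
(4,5)S 2/4 ✗
(4,6)S 2/4 ✗
(4,7)N 1/3 ✗
(5,1)N 2/2 ✓
(5,2)N 2/2 ✓
(5,4)S 1/2 ✗
(5,5)S 2/4 ✗
(5,6)N 2/4 ✗
(5,7)N 3/3 ✓
(6,3)N 0/0 ✓
(6,5)N 1/2 ✗
(6,6)N 3/3 ✓
(6,7)N 2/2 ✓
Unsatisfied: (1,7), (2,3), (2,4), (2,7), (3,3), (3,4), (3,5), (3,6), (3,7), (4,4), (4,5), (4,6), (4,7), (5,4), (5,5), (5,6), (6,5) — 17 in total.

17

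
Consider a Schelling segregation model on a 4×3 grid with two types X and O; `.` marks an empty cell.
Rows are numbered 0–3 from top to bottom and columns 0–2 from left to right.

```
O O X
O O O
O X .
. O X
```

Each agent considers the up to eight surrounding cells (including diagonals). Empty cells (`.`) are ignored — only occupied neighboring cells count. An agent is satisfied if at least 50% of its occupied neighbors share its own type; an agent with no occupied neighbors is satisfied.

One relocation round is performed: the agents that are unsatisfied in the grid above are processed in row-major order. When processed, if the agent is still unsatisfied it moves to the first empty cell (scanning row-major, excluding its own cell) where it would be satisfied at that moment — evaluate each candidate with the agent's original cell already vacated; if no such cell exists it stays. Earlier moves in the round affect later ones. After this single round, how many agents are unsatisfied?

2

Initially unsatisfied (in order): (0,2), (2,1), (3,1).
  (0,2): no empty cell satisfies it; stays.
  (2,1): no empty cell satisfies it; stays.
  (3,1) → (2,2).
Resulting grid:
O O X
O O O
O X O
. . X
Unsatisfied now: (0,2), (2,1).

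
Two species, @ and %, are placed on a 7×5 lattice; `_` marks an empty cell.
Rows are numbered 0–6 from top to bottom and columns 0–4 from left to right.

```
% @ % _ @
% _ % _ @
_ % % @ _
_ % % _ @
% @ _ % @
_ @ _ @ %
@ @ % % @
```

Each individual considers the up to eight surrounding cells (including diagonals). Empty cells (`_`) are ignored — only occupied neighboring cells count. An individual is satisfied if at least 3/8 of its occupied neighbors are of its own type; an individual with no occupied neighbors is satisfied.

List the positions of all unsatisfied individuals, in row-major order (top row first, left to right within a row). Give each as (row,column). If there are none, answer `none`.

(0,0)% 1/2 ok
(0,1)@ 0/4 unhappy
(0,2)% 1/2 ok
(0,4)@ 1/1 ok
(1,0)% 2/3 ok
(1,2)% 3/5 ok
(1,4)@ 2/2 ok
(2,1)% 5/5 ok
(2,2)% 4/5 ok
(2,3)@ 2/5 ok
(3,1)% 4/5 ok
(3,2)% 4/6 ok
(3,4)@ 2/3 ok
(4,0)% 1/3 unhappy
(4,1)@ 1/4 unhappy
(4,3)% 2/5 ok
(4,4)@ 2/4 ok
(5,1)@ 3/5 ok
(5,3)@ 2/6 unhappy
(5,4)% 2/5 ok
(6,0)@ 2/2 ok
(6,1)@ 2/3 ok
(6,2)% 1/4 unhappy
(6,3)% 2/4 ok
(6,4)@ 1/3 unhappy

(0,1), (4,0), (4,1), (5,3), (6,2), (6,4)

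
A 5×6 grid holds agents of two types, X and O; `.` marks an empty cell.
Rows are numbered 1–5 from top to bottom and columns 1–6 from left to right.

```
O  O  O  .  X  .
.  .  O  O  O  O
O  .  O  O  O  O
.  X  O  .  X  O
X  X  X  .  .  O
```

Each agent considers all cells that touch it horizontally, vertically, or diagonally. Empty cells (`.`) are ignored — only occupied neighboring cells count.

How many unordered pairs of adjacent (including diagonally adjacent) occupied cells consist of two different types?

Scan each occupied cell's neighbors to the right and below (and the two forward diagonals) so each pair is counted once.
From row 1: 3 unlike of 8 pairs (running 3/8).
From row 2: 0 unlike of 13 pairs (running 3/21).
From row 3: 5 unlike of 12 pairs (running 8/33).
From row 4: 5 unlike of 9 pairs (running 13/42).
From row 5: 0 unlike of 2 pairs (running 13/44).
Total adjacent occupied pairs: 44; unlike-type pairs: 13.

13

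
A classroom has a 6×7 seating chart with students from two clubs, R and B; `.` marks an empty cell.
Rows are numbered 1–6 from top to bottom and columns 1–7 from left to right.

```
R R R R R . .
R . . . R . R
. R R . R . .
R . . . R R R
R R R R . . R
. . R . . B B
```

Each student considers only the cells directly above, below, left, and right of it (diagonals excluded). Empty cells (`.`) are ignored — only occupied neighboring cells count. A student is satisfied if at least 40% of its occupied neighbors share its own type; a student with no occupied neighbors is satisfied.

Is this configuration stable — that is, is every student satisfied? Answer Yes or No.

Yes

Row 1: (1,1)R 2/2 ✓ · (1,2)R 2/2 ✓ · (1,3)R 2/2 ✓ · (1,4)R 2/2 ✓ · (1,5)R 2/2 ✓
Row 2: (2,1)R 1/1 ✓ · (2,5)R 2/2 ✓ · (2,7)R 0/0 ✓
Row 3: (3,2)R 1/1 ✓ · (3,3)R 1/1 ✓ · (3,5)R 2/2 ✓
Row 4: (4,1)R 1/1 ✓ · (4,5)R 2/2 ✓ · (4,6)R 2/2 ✓ · (4,7)R 2/2 ✓
Row 5: (5,1)R 2/2 ✓ · (5,2)R 2/2 ✓ · (5,3)R 3/3 ✓ · (5,4)R 1/1 ✓ · (5,7)R 1/2 ✓
Row 6: (6,3)R 1/1 ✓ · (6,6)B 1/1 ✓ · (6,7)B 1/2 ✓
All meet the threshold, so the configuration is stable.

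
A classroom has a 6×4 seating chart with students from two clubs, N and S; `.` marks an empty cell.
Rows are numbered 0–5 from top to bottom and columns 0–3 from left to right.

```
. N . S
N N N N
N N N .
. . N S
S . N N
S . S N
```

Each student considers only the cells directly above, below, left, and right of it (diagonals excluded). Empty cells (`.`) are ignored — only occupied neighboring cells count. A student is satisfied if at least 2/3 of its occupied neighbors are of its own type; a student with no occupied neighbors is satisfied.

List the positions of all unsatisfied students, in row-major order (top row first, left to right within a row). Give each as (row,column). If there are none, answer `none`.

Row 0: (0,1)N 1/1 ok · (0,3)S 0/1 unhappy
Row 1: (1,0)N 2/2 ok · (1,1)N 4/4 ok · (1,2)N 3/3 ok · (1,3)N 1/2 unhappy
Row 2: (2,0)N 2/2 ok · (2,1)N 3/3 ok · (2,2)N 3/3 ok
Row 3: (3,2)N 2/3 ok · (3,3)S 0/2 unhappy
Row 4: (4,0)S 1/1 ok · (4,2)N 2/3 ok · (4,3)N 2/3 ok
Row 5: (5,0)S 1/1 ok · (5,2)S 0/2 unhappy · (5,3)N 1/2 unhappy

(0,3), (1,3), (3,3), (5,2), (5,3)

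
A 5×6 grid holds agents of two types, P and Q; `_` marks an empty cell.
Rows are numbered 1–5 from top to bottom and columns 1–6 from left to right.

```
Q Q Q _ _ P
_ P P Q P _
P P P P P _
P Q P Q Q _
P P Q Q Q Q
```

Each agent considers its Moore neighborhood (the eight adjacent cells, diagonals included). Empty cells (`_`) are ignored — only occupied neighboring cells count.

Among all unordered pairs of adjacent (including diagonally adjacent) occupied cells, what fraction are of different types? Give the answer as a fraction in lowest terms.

Scan each occupied cell's neighbors to the right and below (and the two forward diagonals) so each pair is counted once.
From row 1: 5 unlike of 9 pairs (running 5/9).
From row 2: 5 unlike of 14 pairs (running 10/23).
From row 3: 8 unlike of 17 pairs (running 18/40).
From row 4: 7 unlike of 18 pairs (running 25/58).
From row 5: 1 unlike of 5 pairs (running 26/63).
Total adjacent occupied pairs: 63; unlike-type pairs: 26.
26/63 is already in lowest terms.

26/63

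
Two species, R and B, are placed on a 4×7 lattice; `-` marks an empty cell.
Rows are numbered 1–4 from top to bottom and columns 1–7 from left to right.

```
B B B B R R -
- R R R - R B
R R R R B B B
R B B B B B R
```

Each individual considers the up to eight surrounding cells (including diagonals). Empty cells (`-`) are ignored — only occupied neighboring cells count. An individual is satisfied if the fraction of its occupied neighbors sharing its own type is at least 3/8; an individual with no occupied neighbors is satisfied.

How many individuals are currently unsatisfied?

4

(1,1)B 1/2 ✓
(1,2)B 2/4 ✓
(1,3)B 2/5 ✓
(1,4)B 1/4 ✗
(1,5)R 3/4 ✓
(1,6)R 2/3 ✓
(2,2)R 4/7 ✓
(2,3)R 5/8 ✓
(2,4)R 4/7 ✓
(2,6)R 2/6 ✗
(2,7)B 2/4 ✓
(3,1)R 3/4 ✓
(3,2)R 5/7 ✓
(3,3)R 5/8 ✓
(3,4)R 3/7 ✓
(3,5)B 4/7 ✓
(3,6)B 5/7 ✓
(3,7)B 3/5 ✓
(4,1)R 2/3 ✓
(4,2)B 1/5 ✗
(4,3)B 2/5 ✓
(4,4)B 3/5 ✓
(4,5)B 4/5 ✓
(4,6)B 4/5 ✓
(4,7)R 0/3 ✗
Unsatisfied: (1,4), (2,6), (4,2), (4,7) — 4 in total.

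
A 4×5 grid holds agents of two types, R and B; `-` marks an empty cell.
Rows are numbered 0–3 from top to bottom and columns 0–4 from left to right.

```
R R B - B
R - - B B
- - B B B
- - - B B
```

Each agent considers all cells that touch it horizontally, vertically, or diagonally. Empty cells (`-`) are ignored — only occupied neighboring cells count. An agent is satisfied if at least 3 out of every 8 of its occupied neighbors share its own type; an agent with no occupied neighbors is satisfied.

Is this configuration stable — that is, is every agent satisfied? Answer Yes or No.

(0,0)R 2/2 ✓
(0,1)R 2/3 ✓
(0,2)B 1/2 ✓
(0,4)B 2/2 ✓
(1,0)R 2/2 ✓
(1,3)B 6/6 ✓
(1,4)B 4/4 ✓
(2,2)B 3/3 ✓
(2,3)B 6/6 ✓
(2,4)B 5/5 ✓
(3,3)B 4/4 ✓
(3,4)B 3/3 ✓
All meet the threshold, so the configuration is stable.

Yes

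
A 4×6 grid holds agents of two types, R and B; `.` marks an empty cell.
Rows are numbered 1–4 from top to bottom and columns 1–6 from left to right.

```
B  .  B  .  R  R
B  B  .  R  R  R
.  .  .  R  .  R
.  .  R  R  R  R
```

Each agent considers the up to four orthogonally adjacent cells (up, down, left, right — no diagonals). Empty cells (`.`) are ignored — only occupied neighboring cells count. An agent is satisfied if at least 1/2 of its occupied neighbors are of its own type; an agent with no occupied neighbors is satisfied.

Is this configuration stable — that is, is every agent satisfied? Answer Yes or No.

Row 1: (1,1)B 1/1 ok · (1,3)B 0/0 ok · (1,5)R 2/2 ok · (1,6)R 2/2 ok
Row 2: (2,1)B 2/2 ok · (2,2)B 1/1 ok · (2,4)R 2/2 ok · (2,5)R 3/3 ok · (2,6)R 3/3 ok
Row 3: (3,4)R 2/2 ok · (3,6)R 2/2 ok
Row 4: (4,3)R 1/1 ok · (4,4)R 3/3 ok · (4,5)R 2/2 ok · (4,6)R 2/2 ok
All meet the threshold, so the configuration is stable.

Yes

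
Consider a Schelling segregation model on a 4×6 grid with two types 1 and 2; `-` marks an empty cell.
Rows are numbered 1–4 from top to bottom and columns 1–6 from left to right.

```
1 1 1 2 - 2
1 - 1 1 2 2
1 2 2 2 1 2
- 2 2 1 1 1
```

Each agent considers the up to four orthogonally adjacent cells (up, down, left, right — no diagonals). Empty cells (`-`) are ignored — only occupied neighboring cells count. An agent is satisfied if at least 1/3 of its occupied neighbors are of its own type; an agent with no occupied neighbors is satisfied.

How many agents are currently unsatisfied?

(1,1)1 2/2 ✓
(1,2)1 2/2 ✓
(1,3)1 2/3 ✓
(1,4)2 0/2 ✗
(1,6)2 1/1 ✓
(2,1)1 2/2 ✓
(2,3)1 2/3 ✓
(2,4)1 1/4 ✗
(2,5)2 1/3 ✓
(2,6)2 3/3 ✓
(3,1)1 1/2 ✓
(3,2)2 2/3 ✓
(3,3)2 3/4 ✓
(3,4)2 1/4 ✗
(3,5)1 1/4 ✗
(3,6)2 1/3 ✓
(4,2)2 2/2 ✓
(4,3)2 2/3 ✓
(4,4)1 1/3 ✓
(4,5)1 3/3 ✓
(4,6)1 1/2 ✓
Unsatisfied: (1,4), (2,4), (3,4), (3,5) — 4 in total.

4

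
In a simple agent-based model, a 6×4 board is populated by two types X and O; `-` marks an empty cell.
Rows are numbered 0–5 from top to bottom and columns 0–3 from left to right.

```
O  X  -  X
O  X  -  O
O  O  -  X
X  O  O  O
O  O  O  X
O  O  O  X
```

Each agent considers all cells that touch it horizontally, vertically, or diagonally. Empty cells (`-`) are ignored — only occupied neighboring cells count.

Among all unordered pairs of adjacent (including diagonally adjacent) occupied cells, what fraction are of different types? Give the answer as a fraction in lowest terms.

3/7

Scan each occupied cell's neighbors to the right and below (and the two forward diagonals) so each pair is counted once.
From row 0: 4 unlike of 6 pairs (running 4/6).
From row 1: 4 unlike of 6 pairs (running 8/12).
From row 2: 4 unlike of 8 pairs (running 12/20).
From row 3: 5 unlike of 13 pairs (running 17/33).
From row 4: 3 unlike of 13 pairs (running 20/46).
From row 5: 1 unlike of 3 pairs (running 21/49).
Total adjacent occupied pairs: 49; unlike-type pairs: 21.
21/49 reduces to 3/7.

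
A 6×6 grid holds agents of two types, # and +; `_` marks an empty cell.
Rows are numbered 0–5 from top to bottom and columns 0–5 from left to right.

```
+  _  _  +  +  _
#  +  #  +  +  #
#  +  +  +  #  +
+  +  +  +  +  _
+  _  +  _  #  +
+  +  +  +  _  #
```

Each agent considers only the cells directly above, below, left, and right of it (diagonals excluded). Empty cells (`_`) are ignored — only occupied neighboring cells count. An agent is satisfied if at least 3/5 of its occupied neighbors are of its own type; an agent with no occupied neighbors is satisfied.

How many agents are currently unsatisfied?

13

(0,0)+ 0/1 ✗
(0,3)+ 2/2 ✓
(0,4)+ 2/2 ✓
(1,0)# 1/3 ✗
(1,1)+ 1/3 ✗
(1,2)# 0/3 ✗
(1,3)+ 3/4 ✓
(1,4)+ 2/4 ✗
(1,5)# 0/2 ✗
(2,0)# 1/3 ✗
(2,1)+ 3/4 ✓
(2,2)+ 3/4 ✓
(2,3)+ 3/4 ✓
(2,4)# 0/4 ✗
(2,5)+ 0/2 ✗
(3,0)+ 2/3 ✓
(3,1)+ 3/3 ✓
(3,2)+ 4/4 ✓
(3,3)+ 3/3 ✓
(3,4)+ 1/3 ✗
(4,0)+ 2/2 ✓
(4,2)+ 2/2 ✓
(4,4)# 0/2 ✗
(4,5)+ 0/2 ✗
(5,0)+ 2/2 ✓
(5,1)+ 2/2 ✓
(5,2)+ 3/3 ✓
(5,3)+ 1/1 ✓
(5,5)# 0/1 ✗
Unsatisfied: (0,0), (1,0), (1,1), (1,2), (1,4), (1,5), (2,0), (2,4), (2,5), (3,4), (4,4), (4,5), (5,5) — 13 in total.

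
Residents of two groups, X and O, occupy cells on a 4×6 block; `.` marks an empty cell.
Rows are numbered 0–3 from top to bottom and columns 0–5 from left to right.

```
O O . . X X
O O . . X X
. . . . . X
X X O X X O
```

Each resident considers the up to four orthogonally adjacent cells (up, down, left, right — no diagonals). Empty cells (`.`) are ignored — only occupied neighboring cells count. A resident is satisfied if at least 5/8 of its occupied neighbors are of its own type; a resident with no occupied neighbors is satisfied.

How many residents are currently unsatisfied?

(0,0)O 2/2 ok
(0,1)O 2/2 ok
(0,4)X 2/2 ok
(0,5)X 2/2 ok
(1,0)O 2/2 ok
(1,1)O 2/2 ok
(1,4)X 2/2 ok
(1,5)X 3/3 ok
(2,5)X 1/2 unhappy
(3,0)X 1/1 ok
(3,1)X 1/2 unhappy
(3,2)O 0/2 unhappy
(3,3)X 1/2 unhappy
(3,4)X 1/2 unhappy
(3,5)O 0/2 unhappy
Unsatisfied: (2,5), (3,1), (3,2), (3,3), (3,4), (3,5) — 6 in total.

6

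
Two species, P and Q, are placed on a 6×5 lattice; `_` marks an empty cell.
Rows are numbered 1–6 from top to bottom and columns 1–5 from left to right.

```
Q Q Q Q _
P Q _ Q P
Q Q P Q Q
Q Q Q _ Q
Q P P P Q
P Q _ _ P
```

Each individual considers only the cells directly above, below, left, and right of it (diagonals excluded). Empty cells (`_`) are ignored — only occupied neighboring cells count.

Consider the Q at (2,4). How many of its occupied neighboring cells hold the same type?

2

Occupied neighbors of (2,4): (1,4)=Q, (3,4)=Q, (2,5)=P.
Same type (Q): 2 of 3.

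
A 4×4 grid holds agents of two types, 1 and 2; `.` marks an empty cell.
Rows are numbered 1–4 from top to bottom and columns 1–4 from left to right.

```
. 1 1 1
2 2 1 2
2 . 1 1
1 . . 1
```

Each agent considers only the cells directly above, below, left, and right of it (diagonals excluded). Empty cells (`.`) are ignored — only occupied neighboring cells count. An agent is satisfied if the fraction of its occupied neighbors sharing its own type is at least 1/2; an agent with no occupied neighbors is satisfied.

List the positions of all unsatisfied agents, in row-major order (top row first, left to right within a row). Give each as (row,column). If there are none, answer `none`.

(1,2)1 1/2 ok
(1,3)1 3/3 ok
(1,4)1 1/2 ok
(2,1)2 2/2 ok
(2,2)2 1/3 unhappy
(2,3)1 2/4 ok
(2,4)2 0/3 unhappy
(3,1)2 1/2 ok
(3,3)1 2/2 ok
(3,4)1 2/3 ok
(4,1)1 0/1 unhappy
(4,4)1 1/1 ok

(2,2), (2,4), (4,1)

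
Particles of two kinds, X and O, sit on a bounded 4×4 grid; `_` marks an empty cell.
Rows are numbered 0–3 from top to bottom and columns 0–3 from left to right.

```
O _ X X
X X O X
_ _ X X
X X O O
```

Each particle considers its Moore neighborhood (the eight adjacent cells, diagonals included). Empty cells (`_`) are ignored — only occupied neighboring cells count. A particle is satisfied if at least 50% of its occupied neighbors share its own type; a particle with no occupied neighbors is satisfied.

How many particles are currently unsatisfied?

(0,0)O 0/2 unhappy
(0,2)X 3/4 ok
(0,3)X 2/3 ok
(1,0)X 1/2 ok
(1,1)X 3/5 ok
(1,2)O 0/6 unhappy
(1,3)X 4/5 ok
(2,2)X 4/7 ok
(2,3)X 2/5 unhappy
(3,0)X 1/1 ok
(3,1)X 2/3 ok
(3,2)O 1/4 unhappy
(3,3)O 1/3 unhappy
Unsatisfied: (0,0), (1,2), (2,3), (3,2), (3,3) — 5 in total.

5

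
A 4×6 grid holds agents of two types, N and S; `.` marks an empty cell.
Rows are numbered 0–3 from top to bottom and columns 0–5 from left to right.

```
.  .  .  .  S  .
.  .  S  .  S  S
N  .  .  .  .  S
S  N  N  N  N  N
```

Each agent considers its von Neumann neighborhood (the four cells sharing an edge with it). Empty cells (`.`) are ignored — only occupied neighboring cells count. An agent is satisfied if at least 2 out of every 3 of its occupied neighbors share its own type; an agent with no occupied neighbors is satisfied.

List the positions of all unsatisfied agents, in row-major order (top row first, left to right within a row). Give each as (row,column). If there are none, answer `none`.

Row 0: (0,4)S 1/1 ✓
Row 1: (1,2)S 0/0 ✓ · (1,4)S 2/2 ✓ · (1,5)S 2/2 ✓
Row 2: (2,0)N 0/1 ✗ · (2,5)S 1/2 ✗
Row 3: (3,0)S 0/2 ✗ · (3,1)N 1/2 ✗ · (3,2)N 2/2 ✓ · (3,3)N 2/2 ✓ · (3,4)N 2/2 ✓ · (3,5)N 1/2 ✗

(2,0), (2,5), (3,0), (3,1), (3,5)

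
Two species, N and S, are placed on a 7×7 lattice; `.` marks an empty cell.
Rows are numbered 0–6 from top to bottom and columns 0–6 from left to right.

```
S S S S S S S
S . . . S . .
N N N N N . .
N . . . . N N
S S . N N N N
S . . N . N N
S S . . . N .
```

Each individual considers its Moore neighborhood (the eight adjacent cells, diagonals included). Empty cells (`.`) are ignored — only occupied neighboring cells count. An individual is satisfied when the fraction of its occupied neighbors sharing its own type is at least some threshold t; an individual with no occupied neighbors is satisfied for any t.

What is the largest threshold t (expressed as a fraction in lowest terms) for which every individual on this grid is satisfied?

Row 0: (0,0)S 2/2 · (0,1)S 3/3 · (0,2)S 2/2 · (0,3)S 3/3 · (0,4)S 3/3 · (0,5)S 3/3 · (0,6)S 1/1
Row 1: (1,0)S 2/4 · (1,4)S 3/5
Row 2: (2,0)N 2/3 · (2,1)N 3/4 · (2,2)N 2/2 · (2,3)N 2/3 · (2,4)N 2/3
Row 3: (3,0)N 2/4 · (3,5)N 5/5 · (3,6)N 3/3
Row 4: (4,0)S 2/3 · (4,1)S 2/3 · (4,3)N 2/2 · (4,4)N 5/5 · (4,5)N 6/6 · (4,6)N 5/5
Row 5: (5,0)S 4/4 · (5,3)N 2/2 · (5,5)N 5/5 · (5,6)N 4/4
Row 6: (6,0)S 2/2 · (6,1)S 2/2 · (6,5)N 2/2
The smallest same-type fraction is 2/4 at (1,0), which reduces to 1/2. Any threshold above that leaves this individual unsatisfied.

1/2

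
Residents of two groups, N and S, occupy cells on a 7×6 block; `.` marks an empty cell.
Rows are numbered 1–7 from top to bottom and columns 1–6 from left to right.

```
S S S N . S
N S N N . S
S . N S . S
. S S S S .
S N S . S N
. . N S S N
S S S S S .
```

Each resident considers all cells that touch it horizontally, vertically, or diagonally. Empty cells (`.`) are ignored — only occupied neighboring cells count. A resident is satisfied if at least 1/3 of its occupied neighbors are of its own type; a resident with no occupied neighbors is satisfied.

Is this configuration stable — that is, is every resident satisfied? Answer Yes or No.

No

Row 1: (1,1)S 2/3 satisfied · (1,2)S 3/5 satisfied · (1,3)S 2/5 satisfied · (1,4)N 2/3 satisfied · (1,6)S 1/1 satisfied
Row 2: (2,1)N 0/4 not · (2,2)S 4/7 satisfied · (2,3)N 3/7 satisfied · (2,4)N 3/5 satisfied · (2,6)S 2/2 satisfied
Row 3: (3,1)S 2/3 satisfied · (3,3)N 2/7 not · (3,4)S 3/6 satisfied · (3,6)S 2/2 satisfied
Row 4: (4,2)S 4/6 satisfied · (4,3)S 4/6 satisfied · (4,4)S 5/6 satisfied · (4,5)S 4/5 satisfied
Row 5: (5,1)S 1/2 satisfied · (5,2)N 1/5 not · (5,3)S 4/6 satisfied · (5,5)S 4/6 satisfied · (5,6)N 1/4 not
Row 6: (6,3)N 1/6 not · (6,4)S 6/7 satisfied · (6,5)S 4/6 satisfied · (6,6)N 1/4 not
Row 7: (7,1)S 1/1 satisfied · (7,2)S 2/3 satisfied · (7,3)S 3/4 satisfied · (7,4)S 4/5 satisfied · (7,5)S 3/4 satisfied
For instance (2,1) has only 0/4 same-type neighbors, below 1/3.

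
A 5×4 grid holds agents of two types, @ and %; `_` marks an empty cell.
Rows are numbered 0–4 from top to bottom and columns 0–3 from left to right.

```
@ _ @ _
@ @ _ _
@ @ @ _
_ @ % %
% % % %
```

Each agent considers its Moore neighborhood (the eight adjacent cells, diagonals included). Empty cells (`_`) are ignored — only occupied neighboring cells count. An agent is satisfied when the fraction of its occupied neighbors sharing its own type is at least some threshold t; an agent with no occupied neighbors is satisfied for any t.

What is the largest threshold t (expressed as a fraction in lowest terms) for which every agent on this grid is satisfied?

(0,0)@ 2/2
(0,2)@ 1/1
(1,0)@ 4/4
(1,1)@ 6/6
(2,0)@ 4/4
(2,1)@ 5/6
(2,2)@ 3/5
(3,1)@ 3/7
(3,2)% 4/7
(3,3)% 3/4
(4,0)% 1/2
(4,1)% 3/4
(4,2)% 4/5
(4,3)% 3/3
The smallest same-type fraction is 3/7 at (3,1), which reduces to 3/7. Any threshold above that leaves this agent unsatisfied.

3/7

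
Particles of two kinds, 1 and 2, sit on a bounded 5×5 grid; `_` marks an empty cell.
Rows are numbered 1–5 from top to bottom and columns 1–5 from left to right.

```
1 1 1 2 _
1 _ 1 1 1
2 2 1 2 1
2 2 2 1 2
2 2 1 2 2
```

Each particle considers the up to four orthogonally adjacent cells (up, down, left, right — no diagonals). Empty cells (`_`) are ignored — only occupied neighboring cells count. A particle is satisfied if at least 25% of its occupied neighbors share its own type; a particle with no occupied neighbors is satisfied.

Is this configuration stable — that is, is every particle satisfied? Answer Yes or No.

No

Row 1: (1,1)1 2/2 ✓ · (1,2)1 2/2 ✓ · (1,3)1 2/3 ✓ · (1,4)2 0/2 ✗
Row 2: (2,1)1 1/2 ✓ · (2,3)1 3/3 ✓ · (2,4)1 2/4 ✓ · (2,5)1 2/2 ✓
Row 3: (3,1)2 2/3 ✓ · (3,2)2 2/3 ✓ · (3,3)1 1/4 ✓ · (3,4)2 0/4 ✗ · (3,5)1 1/3 ✓
Row 4: (4,1)2 3/3 ✓ · (4,2)2 4/4 ✓ · (4,3)2 1/4 ✓ · (4,4)1 0/4 ✗ · (4,5)2 1/3 ✓
Row 5: (5,1)2 2/2 ✓ · (5,2)2 2/3 ✓ · (5,3)1 0/3 ✗ · (5,4)2 1/3 ✓ · (5,5)2 2/2 ✓
For instance (1,4) has only 0/2 same-type neighbors, below 1/4.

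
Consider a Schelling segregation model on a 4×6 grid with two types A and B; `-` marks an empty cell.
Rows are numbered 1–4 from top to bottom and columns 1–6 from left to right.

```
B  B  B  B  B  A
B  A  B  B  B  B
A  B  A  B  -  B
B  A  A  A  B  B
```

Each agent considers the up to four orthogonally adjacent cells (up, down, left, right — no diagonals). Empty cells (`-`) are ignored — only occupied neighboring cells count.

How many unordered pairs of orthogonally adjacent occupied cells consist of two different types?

Scan each occupied cell's neighbors to the right and below so each pair is counted once.
From row 1: 3 unlike of 11 pairs (running 3/11).
From row 2: 5 unlike of 10 pairs (running 8/21).
From row 3: 6 unlike of 8 pairs (running 14/29).
From row 4: 2 unlike of 5 pairs (running 16/34).
Total adjacent occupied pairs: 34; unlike-type pairs: 16.

16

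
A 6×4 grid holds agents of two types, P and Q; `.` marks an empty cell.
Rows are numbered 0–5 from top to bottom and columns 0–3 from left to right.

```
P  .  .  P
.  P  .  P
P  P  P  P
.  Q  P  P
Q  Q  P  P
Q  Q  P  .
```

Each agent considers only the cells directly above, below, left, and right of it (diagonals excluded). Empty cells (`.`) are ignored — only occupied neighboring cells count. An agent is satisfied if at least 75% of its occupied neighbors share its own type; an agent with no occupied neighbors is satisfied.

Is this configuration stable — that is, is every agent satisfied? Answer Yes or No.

No

(0,0)P 0/0 ok
(0,3)P 1/1 ok
(1,1)P 1/1 ok
(1,3)P 2/2 ok
(2,0)P 1/1 ok
(2,1)P 3/4 ok
(2,2)P 3/3 ok
(2,3)P 3/3 ok
(3,1)Q 1/3 unhappy
(3,2)P 3/4 ok
(3,3)P 3/3 ok
(4,0)Q 2/2 ok
(4,1)Q 3/4 ok
(4,2)P 3/4 ok
(4,3)P 2/2 ok
(5,0)Q 2/2 ok
(5,1)Q 2/3 unhappy
(5,2)P 1/2 unhappy
For instance (3,1) has only 1/3 same-type neighbors, below 3/4.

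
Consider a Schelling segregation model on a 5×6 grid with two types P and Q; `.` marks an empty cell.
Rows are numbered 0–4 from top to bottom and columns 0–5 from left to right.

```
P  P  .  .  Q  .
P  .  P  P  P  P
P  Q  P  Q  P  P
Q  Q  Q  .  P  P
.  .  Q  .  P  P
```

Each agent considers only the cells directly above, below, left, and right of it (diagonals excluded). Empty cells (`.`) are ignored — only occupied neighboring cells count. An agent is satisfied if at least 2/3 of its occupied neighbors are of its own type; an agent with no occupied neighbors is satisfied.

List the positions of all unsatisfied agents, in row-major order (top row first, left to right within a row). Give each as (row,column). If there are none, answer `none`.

(0,4), (2,0), (2,1), (2,2), (2,3), (3,0)

Row 0: (0,0)P 2/2 ✓ · (0,1)P 1/1 ✓ · (0,4)Q 0/1 ✗
Row 1: (1,0)P 2/2 ✓ · (1,2)P 2/2 ✓ · (1,3)P 2/3 ✓ · (1,4)P 3/4 ✓ · (1,5)P 2/2 ✓
Row 2: (2,0)P 1/3 ✗ · (2,1)Q 1/3 ✗ · (2,2)P 1/4 ✗ · (2,3)Q 0/3 ✗ · (2,4)P 3/4 ✓ · (2,5)P 3/3 ✓
Row 3: (3,0)Q 1/2 ✗ · (3,1)Q 3/3 ✓ · (3,2)Q 2/3 ✓ · (3,4)P 3/3 ✓ · (3,5)P 3/3 ✓
Row 4: (4,2)Q 1/1 ✓ · (4,4)P 2/2 ✓ · (4,5)P 2/2 ✓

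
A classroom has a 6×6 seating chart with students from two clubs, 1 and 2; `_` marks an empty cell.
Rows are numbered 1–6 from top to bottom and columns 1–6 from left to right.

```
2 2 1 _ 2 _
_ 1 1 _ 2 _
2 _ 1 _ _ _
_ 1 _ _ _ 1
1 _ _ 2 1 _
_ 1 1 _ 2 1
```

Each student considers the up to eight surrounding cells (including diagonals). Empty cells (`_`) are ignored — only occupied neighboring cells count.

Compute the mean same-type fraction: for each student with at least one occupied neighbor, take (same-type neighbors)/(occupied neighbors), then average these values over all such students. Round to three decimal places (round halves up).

Row 1: (1,1)2 1/2 · (1,2)2 1/4 · (1,3)1 2/3 · (1,5)2 1/1
Row 2: (2,2)1 3/6 · (2,3)1 3/4 · (2,5)2 1/1
Row 3: (3,1)2 0/2 · (3,3)1 3/3
Row 4: (4,2)1 2/3 · (4,6)1 1/1
Row 5: (5,1)1 2/2 · (5,4)2 1/3 · (5,5)1 2/4
Row 6: (6,2)1 2/2 · (6,3)1 1/2 · (6,5)2 1/3 · (6,6)1 1/2
Sum over 18 students: 1/2 + 1/4 + 2/3 + 1/1 + 3/6 + 3/4 + 1/1 + 0/2 + 3/3 + 2/3 + 1/1 + 2/2 + 1/3 + 2/4 + 2/2 + 1/2 + 1/3 + 1/2 = 23/2; mean = 23/2 ÷ 18 = 23/36 = 0.638888… → 0.639.

0.639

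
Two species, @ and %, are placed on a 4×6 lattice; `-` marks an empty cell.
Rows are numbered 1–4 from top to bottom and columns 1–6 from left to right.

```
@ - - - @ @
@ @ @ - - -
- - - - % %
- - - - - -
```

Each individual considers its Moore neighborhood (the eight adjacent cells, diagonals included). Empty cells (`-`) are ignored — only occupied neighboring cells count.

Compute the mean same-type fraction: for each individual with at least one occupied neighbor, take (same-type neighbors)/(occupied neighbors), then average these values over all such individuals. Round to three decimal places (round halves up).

1.000

Row 1: (1,1)@ 2/2 · (1,5)@ 1/1 · (1,6)@ 1/1
Row 2: (2,1)@ 2/2 · (2,2)@ 3/3 · (2,3)@ 1/1
Row 3: (3,5)% 1/1 · (3,6)% 1/1
Sum over 8 individuals: 2/2 + 1/1 + 1/1 + 2/2 + 3/3 + 1/1 + 1/1 + 1/1 = 8; mean = 8 ÷ 8 = 1 = 1.0 → 1.000.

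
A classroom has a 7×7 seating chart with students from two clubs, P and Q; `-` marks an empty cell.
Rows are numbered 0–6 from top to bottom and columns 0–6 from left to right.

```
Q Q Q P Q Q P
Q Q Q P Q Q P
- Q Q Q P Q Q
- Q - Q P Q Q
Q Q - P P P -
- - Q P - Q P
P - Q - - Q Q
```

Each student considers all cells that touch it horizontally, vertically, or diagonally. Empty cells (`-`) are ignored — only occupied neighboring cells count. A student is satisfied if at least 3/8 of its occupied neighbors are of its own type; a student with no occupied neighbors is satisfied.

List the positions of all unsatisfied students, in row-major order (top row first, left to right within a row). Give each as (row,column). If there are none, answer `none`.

(0,0)Q 3/3 ✓
(0,1)Q 5/5 ✓
(0,2)Q 3/5 ✓
(0,3)P 1/5 ✗
(0,4)Q 3/5 ✓
(0,5)Q 3/5 ✓
(0,6)P 1/3 ✗
(1,0)Q 4/4 ✓
(1,1)Q 7/7 ✓
(1,2)Q 6/8 ✓
(1,3)P 2/8 ✗
(1,4)Q 5/8 ✓
(1,5)Q 5/8 ✓
(1,6)P 1/5 ✗
(2,1)Q 5/5 ✓
(2,2)Q 6/7 ✓
(2,3)Q 4/7 ✓
(2,4)P 2/8 ✗
(2,5)Q 5/8 ✓
(2,6)Q 4/5 ✓
(3,1)Q 4/4 ✓
(3,3)Q 2/6 ✗
(3,4)P 4/8 ✓
(3,5)Q 3/7 ✓
(3,6)Q 3/4 ✓
(4,0)Q 2/2 ✓
(4,1)Q 3/3 ✓
(4,3)P 3/5 ✓
(4,4)P 4/7 ✓
(4,5)P 3/6 ✓
(5,2)Q 2/4 ✓
(5,3)P 2/4 ✓
(5,5)Q 2/5 ✓
(5,6)P 1/4 ✗
(6,0)P 0/0 ✓
(6,2)Q 1/2 ✓
(6,5)Q 2/3 ✓
(6,6)Q 2/3 ✓

(0,3), (0,6), (1,3), (1,6), (2,4), (3,3), (5,6)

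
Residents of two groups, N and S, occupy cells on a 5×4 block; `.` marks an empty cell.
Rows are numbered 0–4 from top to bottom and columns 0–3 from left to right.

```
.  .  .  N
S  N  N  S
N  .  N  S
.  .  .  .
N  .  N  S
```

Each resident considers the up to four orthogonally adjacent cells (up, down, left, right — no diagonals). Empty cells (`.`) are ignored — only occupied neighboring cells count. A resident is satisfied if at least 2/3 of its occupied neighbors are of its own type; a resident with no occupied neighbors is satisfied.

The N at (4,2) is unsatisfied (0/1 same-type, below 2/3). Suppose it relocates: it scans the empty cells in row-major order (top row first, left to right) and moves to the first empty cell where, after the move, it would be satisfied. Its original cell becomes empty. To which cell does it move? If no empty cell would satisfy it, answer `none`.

Vacating (4,2). Empty cells in order:
  (0,0): 0/1 same-type → still unsatisfied.
  (0,1): 1/1 same-type → satisfied — stop here.

(0,1)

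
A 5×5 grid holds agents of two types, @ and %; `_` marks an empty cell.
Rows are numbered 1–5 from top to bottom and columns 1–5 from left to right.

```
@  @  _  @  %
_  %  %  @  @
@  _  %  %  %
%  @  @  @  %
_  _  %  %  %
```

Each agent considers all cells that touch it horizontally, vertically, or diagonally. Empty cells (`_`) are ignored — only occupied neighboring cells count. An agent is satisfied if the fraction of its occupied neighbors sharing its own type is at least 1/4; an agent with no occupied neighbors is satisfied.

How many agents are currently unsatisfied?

3

Row 1: (1,1)@ 1/2 ✓ · (1,2)@ 1/3 ✓ · (1,4)@ 2/4 ✓ · (1,5)% 0/3 ✗
Row 2: (2,2)% 2/5 ✓ · (2,3)% 3/6 ✓ · (2,4)@ 2/7 ✓ · (2,5)@ 2/5 ✓
Row 3: (3,1)@ 1/3 ✓ · (3,3)% 3/7 ✓ · (3,4)% 4/8 ✓ · (3,5)% 2/5 ✓
Row 4: (4,1)% 0/2 ✗ · (4,2)@ 2/5 ✓ · (4,3)@ 2/6 ✓ · (4,4)@ 1/8 ✗ · (4,5)% 4/5 ✓
Row 5: (5,3)% 1/4 ✓ · (5,4)% 3/5 ✓ · (5,5)% 2/3 ✓
Unsatisfied: (1,5), (4,1), (4,4) — 3 in total.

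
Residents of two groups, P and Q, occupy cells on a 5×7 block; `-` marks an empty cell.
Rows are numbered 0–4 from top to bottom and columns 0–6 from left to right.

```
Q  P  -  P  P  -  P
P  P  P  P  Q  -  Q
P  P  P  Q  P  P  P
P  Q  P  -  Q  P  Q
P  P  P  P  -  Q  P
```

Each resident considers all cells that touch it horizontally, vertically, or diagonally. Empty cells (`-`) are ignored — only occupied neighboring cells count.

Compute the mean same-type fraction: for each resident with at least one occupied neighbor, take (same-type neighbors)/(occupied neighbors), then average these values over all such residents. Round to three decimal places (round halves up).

Row 0: (0,0)Q 0/3 · (0,1)P 3/4 · (0,3)P 3/4 · (0,4)P 2/3 · (0,6)P 0/1
Row 1: (1,0)P 4/5 · (1,1)P 6/7 · (1,2)P 6/7 · (1,3)P 5/7 · (1,4)Q 1/6 · (1,6)Q 0/3
Row 2: (2,0)P 4/5 · (2,1)P 7/8 · (2,2)P 5/7 · (2,3)Q 2/7 · (2,4)P 3/6 · (2,5)P 3/7 · (2,6)P 2/4
Row 3: (3,0)P 4/5 · (3,1)Q 0/8 · (3,2)P 5/7 · (3,4)Q 2/6 · (3,5)P 4/7 · (3,6)Q 1/5
Row 4: (4,0)P 2/3 · (4,1)P 4/5 · (4,2)P 3/4 · (4,3)P 2/3 · (4,5)Q 2/4 · (4,6)P 1/3
Sum over 30 residents: 0/3 + 3/4 + 3/4 + 2/3 + 0/1 + 4/5 + 6/7 + 6/7 + 5/7 + 1/6 + 0/3 + 4/5 + 7/8 + 5/7 + 2/7 + 3/6 + 3/7 + 2/4 + 4/5 + 0/8 + 5/7 + 2/6 + 4/7 + 1/5 + 2/3 + 4/5 + 3/4 + 2/3 + 2/4 + 1/3 = 13441/840; mean = 13441/840 ÷ 30 = 13441/25200 = 0.533373… → 0.533.

0.533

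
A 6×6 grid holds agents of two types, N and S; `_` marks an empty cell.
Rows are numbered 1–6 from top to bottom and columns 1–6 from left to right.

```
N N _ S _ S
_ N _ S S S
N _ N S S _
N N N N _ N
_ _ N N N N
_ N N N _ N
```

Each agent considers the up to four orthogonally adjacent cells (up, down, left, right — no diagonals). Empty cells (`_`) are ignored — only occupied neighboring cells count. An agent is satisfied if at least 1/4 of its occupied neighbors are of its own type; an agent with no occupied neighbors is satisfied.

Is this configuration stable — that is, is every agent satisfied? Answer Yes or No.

Row 1: (1,1)N 1/1 ok · (1,2)N 2/2 ok · (1,4)S 1/1 ok · (1,6)S 1/1 ok
Row 2: (2,2)N 1/1 ok · (2,4)S 3/3 ok · (2,5)S 3/3 ok · (2,6)S 2/2 ok
Row 3: (3,1)N 1/1 ok · (3,3)N 1/2 ok · (3,4)S 2/4 ok · (3,5)S 2/2 ok
Row 4: (4,1)N 2/2 ok · (4,2)N 2/2 ok · (4,3)N 4/4 ok · (4,4)N 2/3 ok · (4,6)N 1/1 ok
Row 5: (5,3)N 3/3 ok · (5,4)N 4/4 ok · (5,5)N 2/2 ok · (5,6)N 3/3 ok
Row 6: (6,2)N 1/1 ok · (6,3)N 3/3 ok · (6,4)N 2/2 ok · (6,6)N 1/1 ok
All meet the threshold, so the configuration is stable.

Yes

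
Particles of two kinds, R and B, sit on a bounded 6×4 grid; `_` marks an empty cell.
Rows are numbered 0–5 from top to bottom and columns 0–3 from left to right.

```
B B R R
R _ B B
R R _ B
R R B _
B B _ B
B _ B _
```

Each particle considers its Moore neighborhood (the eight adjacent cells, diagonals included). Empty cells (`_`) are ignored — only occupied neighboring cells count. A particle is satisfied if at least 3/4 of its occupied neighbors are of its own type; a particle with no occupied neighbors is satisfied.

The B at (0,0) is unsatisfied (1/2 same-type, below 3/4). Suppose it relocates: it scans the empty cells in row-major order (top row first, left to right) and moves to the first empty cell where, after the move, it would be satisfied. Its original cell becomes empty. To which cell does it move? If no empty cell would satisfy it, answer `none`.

Vacating (0,0). Empty cells in order:
  (1,1): 2/6 same-type → still unsatisfied.
  (2,2): 4/6 same-type → still unsatisfied.
  (3,3): 3/3 same-type → satisfied — stop here.

(3,3)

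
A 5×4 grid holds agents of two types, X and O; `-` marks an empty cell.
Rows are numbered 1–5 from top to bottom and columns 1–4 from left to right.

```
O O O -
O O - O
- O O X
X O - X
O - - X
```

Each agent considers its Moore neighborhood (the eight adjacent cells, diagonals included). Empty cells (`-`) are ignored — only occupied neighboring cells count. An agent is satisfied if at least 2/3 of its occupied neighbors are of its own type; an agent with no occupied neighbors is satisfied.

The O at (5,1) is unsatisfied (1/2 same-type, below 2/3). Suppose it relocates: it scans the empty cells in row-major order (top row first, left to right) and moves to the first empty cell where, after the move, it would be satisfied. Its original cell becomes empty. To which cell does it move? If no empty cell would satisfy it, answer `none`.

Vacating (5,1). Empty cells in order:
  (1,4): 2/2 same-type → satisfied — stop here.

(1,4)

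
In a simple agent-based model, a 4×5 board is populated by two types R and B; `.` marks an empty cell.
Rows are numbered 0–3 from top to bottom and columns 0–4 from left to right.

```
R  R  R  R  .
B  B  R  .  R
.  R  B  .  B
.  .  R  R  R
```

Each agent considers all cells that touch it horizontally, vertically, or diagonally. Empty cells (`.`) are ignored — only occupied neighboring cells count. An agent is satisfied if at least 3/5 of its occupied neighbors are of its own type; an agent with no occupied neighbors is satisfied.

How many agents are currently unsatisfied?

(0,0)R 1/3 not
(0,1)R 3/5 satisfied
(0,2)R 3/4 satisfied
(0,3)R 3/3 satisfied
(1,0)B 1/4 not
(1,1)B 2/7 not
(1,2)R 4/6 satisfied
(1,4)R 1/2 not
(2,1)R 2/5 not
(2,2)B 1/5 not
(2,4)B 0/3 not
(3,2)R 2/3 satisfied
(3,3)R 2/4 not
(3,4)R 1/2 not
Unsatisfied: (0,0), (1,0), (1,1), (1,4), (2,1), (2,2), (2,4), (3,3), (3,4) — 9 in total.

9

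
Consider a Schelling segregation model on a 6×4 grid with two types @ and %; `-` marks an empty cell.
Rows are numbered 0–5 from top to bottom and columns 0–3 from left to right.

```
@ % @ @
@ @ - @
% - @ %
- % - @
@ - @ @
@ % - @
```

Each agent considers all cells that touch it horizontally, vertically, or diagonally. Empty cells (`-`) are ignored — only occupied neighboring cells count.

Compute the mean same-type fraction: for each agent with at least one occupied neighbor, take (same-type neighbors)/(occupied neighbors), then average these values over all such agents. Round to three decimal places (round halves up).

Row 0: (0,0)@ 2/3 · (0,1)% 0/4 · (0,2)@ 3/4 · (0,3)@ 2/2
Row 1: (1,0)@ 2/4 · (1,1)@ 4/6 · (1,3)@ 3/4
Row 2: (2,0)% 1/3 · (2,2)@ 3/5 · (2,3)% 0/3
Row 3: (3,1)% 1/4 · (3,3)@ 3/4
Row 4: (4,0)@ 1/3 · (4,2)@ 3/5 · (4,3)@ 3/3
Row 5: (5,0)@ 1/2 · (5,1)% 0/3 · (5,3)@ 2/2
Sum over 18 agents: 2/3 + 0/4 + 3/4 + 2/2 + 2/4 + 4/6 + 3/4 + 1/3 + 3/5 + 0/3 + 1/4 + 3/4 + 1/3 + 3/5 + 3/3 + 1/2 + 0/3 + 2/2 = 97/10; mean = 97/10 ÷ 18 = 97/180 = 0.538888… → 0.539.

0.539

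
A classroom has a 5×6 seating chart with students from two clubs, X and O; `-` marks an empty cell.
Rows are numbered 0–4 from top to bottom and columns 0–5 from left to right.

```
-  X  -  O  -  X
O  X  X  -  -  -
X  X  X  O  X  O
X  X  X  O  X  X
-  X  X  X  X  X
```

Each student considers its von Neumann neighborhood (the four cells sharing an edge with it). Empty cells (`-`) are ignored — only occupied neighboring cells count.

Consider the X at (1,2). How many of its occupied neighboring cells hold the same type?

Occupied neighbors of (1,2): (2,2)=X, (1,1)=X.
Same type (X): 2 of 2.

2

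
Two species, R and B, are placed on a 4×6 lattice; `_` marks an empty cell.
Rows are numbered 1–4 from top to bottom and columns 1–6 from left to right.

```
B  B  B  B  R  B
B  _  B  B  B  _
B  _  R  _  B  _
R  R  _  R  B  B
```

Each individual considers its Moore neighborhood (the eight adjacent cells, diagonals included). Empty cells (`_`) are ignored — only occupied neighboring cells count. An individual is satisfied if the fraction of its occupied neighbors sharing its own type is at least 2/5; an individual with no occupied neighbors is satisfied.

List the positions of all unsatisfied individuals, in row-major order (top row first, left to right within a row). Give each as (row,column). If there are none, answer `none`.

(1,1)B 2/2 ok
(1,2)B 4/4 ok
(1,3)B 4/4 ok
(1,4)B 4/5 ok
(1,5)R 0/4 unhappy
(1,6)B 1/2 ok
(2,1)B 3/3 ok
(2,3)B 4/5 ok
(2,4)B 5/7 ok
(2,5)B 4/5 ok
(3,1)B 1/3 unhappy
(3,3)R 2/4 ok
(3,5)B 4/5 ok
(4,1)R 1/2 ok
(4,2)R 2/3 ok
(4,4)R 1/3 unhappy
(4,5)B 2/3 ok
(4,6)B 2/2 ok

(1,5), (3,1), (4,4)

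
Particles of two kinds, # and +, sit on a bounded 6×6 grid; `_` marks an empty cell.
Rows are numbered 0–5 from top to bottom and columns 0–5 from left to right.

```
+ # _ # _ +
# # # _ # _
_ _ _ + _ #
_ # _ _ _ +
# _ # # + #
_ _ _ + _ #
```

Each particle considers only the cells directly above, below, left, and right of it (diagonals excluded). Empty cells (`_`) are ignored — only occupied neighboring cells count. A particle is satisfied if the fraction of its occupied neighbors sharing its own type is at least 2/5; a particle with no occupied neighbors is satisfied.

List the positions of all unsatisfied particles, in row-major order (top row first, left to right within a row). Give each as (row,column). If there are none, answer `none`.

(0,0), (2,5), (3,5), (4,3), (4,4), (4,5), (5,3)

(0,0)+ 0/2 ✗
(0,1)# 1/2 ✓
(0,3)# 0/0 ✓
(0,5)+ 0/0 ✓
(1,0)# 1/2 ✓
(1,1)# 3/3 ✓
(1,2)# 1/1 ✓
(1,4)# 0/0 ✓
(2,3)+ 0/0 ✓
(2,5)# 0/1 ✗
(3,1)# 0/0 ✓
(3,5)+ 0/2 ✗
(4,0)# 0/0 ✓
(4,2)# 1/1 ✓
(4,3)# 1/3 ✗
(4,4)+ 0/2 ✗
(4,5)# 1/3 ✗
(5,3)+ 0/1 ✗
(5,5)# 1/1 ✓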